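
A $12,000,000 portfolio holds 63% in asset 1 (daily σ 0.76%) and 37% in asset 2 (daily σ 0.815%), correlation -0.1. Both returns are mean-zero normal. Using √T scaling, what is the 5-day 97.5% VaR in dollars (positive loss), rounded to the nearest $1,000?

$284,000

σ_p = √(0.63²·0.76² + 0.37²·0.815² + 2·-0.1·0.63·0.37·0.76·0.815) = 0.540%.
σ_{5d} = 0.540% × √5 = 1.207%.
z(97.5%) = 1.960.
VaR = 1.960 × 1.207% = 2.366%; on $12,000,000 that is $283,920.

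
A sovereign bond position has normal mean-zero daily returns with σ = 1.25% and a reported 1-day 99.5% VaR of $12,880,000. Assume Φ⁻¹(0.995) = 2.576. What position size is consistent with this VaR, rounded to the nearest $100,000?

$400,000,000

VaR as a fraction of value: z·σ = 2.576 × 1.25% = 3.22%.
Position = $12,880,000 / 0.0322 = $400,000,000.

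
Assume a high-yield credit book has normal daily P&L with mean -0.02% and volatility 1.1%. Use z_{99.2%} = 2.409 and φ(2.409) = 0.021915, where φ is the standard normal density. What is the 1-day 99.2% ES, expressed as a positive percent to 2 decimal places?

Tail multiplier: φ(z)/(1−α) = 0.021915 / 0.008 = 2.739.
ES = −(-0.02%) + 1.1% × 2.739 = 3.033%.

3.03%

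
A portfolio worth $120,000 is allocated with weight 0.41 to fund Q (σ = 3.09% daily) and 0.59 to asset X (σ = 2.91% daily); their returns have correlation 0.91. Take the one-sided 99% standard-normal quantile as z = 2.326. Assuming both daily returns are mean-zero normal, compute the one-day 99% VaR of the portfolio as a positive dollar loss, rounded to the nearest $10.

$8,140

σ_p² = 0.41²·3.09² + 0.59²·2.91² + 2·0.91·0.41·0.59·3.09·2.91 = 8.5115 (%²).
σ_p = √8.5115 = 2.917%.
VaR = 2.326 × 2.917% = 6.785%; on $120,000 that is $8,142.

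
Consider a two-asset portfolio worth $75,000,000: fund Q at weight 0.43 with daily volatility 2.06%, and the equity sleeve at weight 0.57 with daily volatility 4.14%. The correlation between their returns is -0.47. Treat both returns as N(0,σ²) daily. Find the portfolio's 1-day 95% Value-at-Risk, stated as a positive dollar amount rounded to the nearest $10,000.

σ_p² = 0.43²·2.06² + 0.57²·4.14² + 2·-0.47·0.43·0.57·2.06·4.14 = 4.3884 (%²).
σ_p = √4.3884 = 2.095%.
At 95%, z = 1.645.
VaR = 1.645 × 2.095% = 3.446%; on $75,000,000 that is $2,584,500.

$2,580,000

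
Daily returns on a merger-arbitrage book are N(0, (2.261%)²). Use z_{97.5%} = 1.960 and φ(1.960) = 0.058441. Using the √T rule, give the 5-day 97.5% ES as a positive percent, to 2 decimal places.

σ_{5d} = 2.261% × √5 = 5.056%.
ES multiplier = φ(z)/(1−α) = 0.058441/0.025 = 2.338.
ES = 5.056% × 2.338 = 11.821%.

11.82%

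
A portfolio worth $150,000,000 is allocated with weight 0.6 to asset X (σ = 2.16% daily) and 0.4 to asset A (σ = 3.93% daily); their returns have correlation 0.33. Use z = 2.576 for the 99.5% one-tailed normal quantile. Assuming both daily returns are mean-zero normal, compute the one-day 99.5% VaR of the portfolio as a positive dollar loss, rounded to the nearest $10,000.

σ_p² = 0.6²·2.16² + 0.4²·3.93² + 2·0.33·0.6·0.4·2.16·3.93 = 5.4954 (%²).
σ_p = √5.4954 = 2.344%.
VaR = 2.576 × 2.344% = 6.038%; on $150,000,000 that is $9,057,000.

$9,060,000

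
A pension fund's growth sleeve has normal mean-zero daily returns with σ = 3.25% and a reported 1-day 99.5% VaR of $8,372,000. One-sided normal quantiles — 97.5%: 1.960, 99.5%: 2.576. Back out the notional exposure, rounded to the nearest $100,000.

$100,000,000

VaR as a fraction of value: z·σ = 2.576 × 3.25% = 8.372%.
Position = $8,372,000 / 0.08372 = $100,000,000.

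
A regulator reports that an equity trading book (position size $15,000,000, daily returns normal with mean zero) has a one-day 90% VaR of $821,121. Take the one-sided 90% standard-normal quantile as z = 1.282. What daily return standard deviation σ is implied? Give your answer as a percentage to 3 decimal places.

4.270%

VaR as a fraction: $821,121 / $15,000,000 = 5.474%.
σ = VaR / z = 5.474% / 1.282 = 4.270%.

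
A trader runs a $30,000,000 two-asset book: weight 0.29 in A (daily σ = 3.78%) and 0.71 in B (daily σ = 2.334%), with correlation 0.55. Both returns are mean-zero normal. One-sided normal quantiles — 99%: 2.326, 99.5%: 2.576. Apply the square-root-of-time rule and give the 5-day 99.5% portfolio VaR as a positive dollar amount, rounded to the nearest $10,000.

$4,210,000

σ_p = √(0.29²·3.78² + 0.71²·2.334² + 2·0.55·0.29·0.71·3.78·2.334) = 2.438%.
σ_{5d} = 2.438% × √5 = 5.452%.
VaR = 2.576 × 5.452% = 14.044%; on $30,000,000 that is $4,213,200.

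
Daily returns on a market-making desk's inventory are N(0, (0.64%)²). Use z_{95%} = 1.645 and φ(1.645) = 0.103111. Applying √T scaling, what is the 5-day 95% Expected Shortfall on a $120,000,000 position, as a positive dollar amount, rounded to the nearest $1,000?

$3,541,000

σ_{5d} = 0.64% × √5 = 1.431%.
ES multiplier = φ(z)/(1−α) = 0.103111/0.05 = 2.062.
ES = 1.431% × 2.062 = 2.951%; on $120,000,000: $3,541,200.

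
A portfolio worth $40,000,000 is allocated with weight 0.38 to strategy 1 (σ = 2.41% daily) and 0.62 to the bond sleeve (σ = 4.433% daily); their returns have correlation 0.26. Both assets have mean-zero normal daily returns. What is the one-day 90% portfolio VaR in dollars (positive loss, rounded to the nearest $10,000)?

σ_p² = 0.38²·2.41² + 0.62²·4.433² + 2·0.26·0.38·0.62·2.41·4.433 = 9.7016 (%²).
σ_p = √9.7016 = 3.115%.
At 90%, z = 1.282.
VaR = 1.282 × 3.115% = 3.993%; on $40,000,000 that is $1,597,200.

$1,600,000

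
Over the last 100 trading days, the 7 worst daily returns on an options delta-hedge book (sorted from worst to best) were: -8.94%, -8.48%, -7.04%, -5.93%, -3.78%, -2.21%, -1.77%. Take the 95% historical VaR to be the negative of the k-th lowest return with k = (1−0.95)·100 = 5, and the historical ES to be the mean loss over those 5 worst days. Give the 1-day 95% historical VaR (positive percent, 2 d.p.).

3.78%

k = 5; the 5th lowest return is -3.78%, so VaR = 3.78%.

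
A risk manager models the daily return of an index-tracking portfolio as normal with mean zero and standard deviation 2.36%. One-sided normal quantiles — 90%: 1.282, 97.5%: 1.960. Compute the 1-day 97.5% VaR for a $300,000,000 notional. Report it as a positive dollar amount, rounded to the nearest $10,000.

VaR = z·σ = 1.960 × 2.36% = 4.626%.
On $300,000,000: 0.04626 × $300,000,000 = $13,878,000.

$13,880,000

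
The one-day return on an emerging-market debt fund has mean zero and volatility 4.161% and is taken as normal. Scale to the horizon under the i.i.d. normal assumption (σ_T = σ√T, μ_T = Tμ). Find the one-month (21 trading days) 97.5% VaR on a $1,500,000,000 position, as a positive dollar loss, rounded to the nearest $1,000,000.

$561,000,000

At 97.5%, z = 1.960.
σ_{21d} = 4.161% × √21 = 19.068%.
VaR = 1.960 × 19.068% = 37.373%.
On $1,500,000,000: 0.37373 × $1,500,000,000 = $560,595,000.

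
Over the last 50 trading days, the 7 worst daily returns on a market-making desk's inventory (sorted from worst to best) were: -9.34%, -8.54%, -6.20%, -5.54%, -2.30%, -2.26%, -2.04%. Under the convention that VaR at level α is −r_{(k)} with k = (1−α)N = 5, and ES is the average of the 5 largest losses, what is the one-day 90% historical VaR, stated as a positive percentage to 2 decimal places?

k = 5; the 5th lowest return is -2.30%, so VaR = 2.30%.

2.30%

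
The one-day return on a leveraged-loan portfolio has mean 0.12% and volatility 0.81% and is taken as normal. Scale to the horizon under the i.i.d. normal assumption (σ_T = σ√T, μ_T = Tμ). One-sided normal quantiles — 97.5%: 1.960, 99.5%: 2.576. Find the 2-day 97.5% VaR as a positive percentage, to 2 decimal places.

σ_{2d} = 0.81% × √2 = 1.146%; μ_{2d} = 2 × 0.12% = 0.240%.
VaR = −(0.240%) + 1.960 × 1.146% = 2.006%.

2.01%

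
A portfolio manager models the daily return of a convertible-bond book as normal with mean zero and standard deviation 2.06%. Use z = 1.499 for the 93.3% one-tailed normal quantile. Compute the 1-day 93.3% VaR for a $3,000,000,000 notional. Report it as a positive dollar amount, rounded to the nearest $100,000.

VaR = z·σ = 1.499 × 2.06% = 3.088%.
On $3,000,000,000: 0.03088 × $3,000,000,000 = $92,640,000.

$92,600,000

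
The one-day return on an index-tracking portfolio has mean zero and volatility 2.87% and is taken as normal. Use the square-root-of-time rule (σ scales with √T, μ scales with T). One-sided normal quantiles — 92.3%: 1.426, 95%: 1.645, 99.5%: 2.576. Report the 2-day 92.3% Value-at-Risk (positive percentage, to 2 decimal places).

σ_{2d} = 2.87% × √2 = 4.059%.
VaR = 1.426 × 4.059% = 5.788%.

5.79%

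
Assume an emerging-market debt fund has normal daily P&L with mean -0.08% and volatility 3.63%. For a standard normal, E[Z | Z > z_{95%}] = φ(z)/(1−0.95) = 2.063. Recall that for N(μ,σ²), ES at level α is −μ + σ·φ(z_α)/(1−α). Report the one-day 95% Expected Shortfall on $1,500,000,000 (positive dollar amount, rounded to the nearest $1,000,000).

$114,000,000

ES = −(-0.08%) + 3.63% × 2.063 = 7.569%.
On $1,500,000,000: 0.07569 × $1,500,000,000 = $113,535,000.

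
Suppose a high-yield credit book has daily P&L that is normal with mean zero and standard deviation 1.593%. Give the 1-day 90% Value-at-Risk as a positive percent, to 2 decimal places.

2.04%

At 90% one-sided, z = 1.282.
VaR = z·σ = 1.282 × 1.593% = 2.042%.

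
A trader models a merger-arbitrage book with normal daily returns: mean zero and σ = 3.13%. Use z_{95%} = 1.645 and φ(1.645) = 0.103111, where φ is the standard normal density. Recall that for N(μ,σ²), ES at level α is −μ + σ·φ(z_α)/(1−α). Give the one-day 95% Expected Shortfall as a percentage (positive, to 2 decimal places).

Tail multiplier: φ(z)/(1−α) = 0.103111 / 0.05 = 2.062.
ES = 3.13% × 2.062 = 6.454%.

6.45%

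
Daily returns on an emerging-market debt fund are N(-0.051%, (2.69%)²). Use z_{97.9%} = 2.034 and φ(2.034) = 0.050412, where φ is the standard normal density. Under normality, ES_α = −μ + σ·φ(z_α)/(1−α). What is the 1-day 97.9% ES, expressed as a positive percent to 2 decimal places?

6.51%

Tail multiplier: φ(z)/(1−α) = 0.050412 / 0.021 = 2.401.
ES = −(-0.051%) + 2.69% × 2.401 = 6.510%.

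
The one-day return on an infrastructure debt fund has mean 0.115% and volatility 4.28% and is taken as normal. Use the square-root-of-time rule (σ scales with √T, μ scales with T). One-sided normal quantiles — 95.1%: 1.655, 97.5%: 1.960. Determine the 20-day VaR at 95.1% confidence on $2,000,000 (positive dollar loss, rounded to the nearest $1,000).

σ_{20d} = 4.28% × √20 = 19.141%; μ_{20d} = 20 × 0.115% = 2.300%.
VaR = −(2.300%) + 1.655 × 19.141% = 29.378%.
On $2,000,000: 0.29378 × $2,000,000 = $587,560.

$588,000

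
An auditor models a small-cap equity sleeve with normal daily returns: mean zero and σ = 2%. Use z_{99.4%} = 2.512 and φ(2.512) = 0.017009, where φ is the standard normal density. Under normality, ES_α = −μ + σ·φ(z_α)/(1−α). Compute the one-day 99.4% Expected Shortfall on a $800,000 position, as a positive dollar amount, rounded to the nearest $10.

Tail multiplier: φ(z)/(1−α) = 0.017009 / 0.006 = 2.835.
ES = 2% × 2.835 = 5.670%.
On $800,000: 0.05670 × $800,000 = $45,360.

$45,360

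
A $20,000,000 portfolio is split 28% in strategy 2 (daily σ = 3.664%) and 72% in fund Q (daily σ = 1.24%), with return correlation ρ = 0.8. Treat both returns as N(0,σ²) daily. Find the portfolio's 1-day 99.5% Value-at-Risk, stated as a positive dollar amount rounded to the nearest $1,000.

σ_p² = 0.28²·3.664² + 0.72²·1.24² + 2·0.8·0.28·0.72·3.664·1.24 = 3.3151 (%²).
σ_p = √3.3151 = 1.821%.
At 99.5%, z = 2.576.
VaR = 2.576 × 1.821% = 4.691%; on $20,000,000 that is $938,200.

$938,000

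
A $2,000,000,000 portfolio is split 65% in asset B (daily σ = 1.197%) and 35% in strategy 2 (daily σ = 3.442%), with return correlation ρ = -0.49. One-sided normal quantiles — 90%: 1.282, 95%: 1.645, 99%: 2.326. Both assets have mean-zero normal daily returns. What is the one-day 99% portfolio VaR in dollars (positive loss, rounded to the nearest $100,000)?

$49,600,000

σ_p² = 0.65²·1.197² + 0.35²·3.442² + 2·-0.49·0.65·0.35·1.197·3.442 = 1.1381 (%²).
σ_p = √1.1381 = 1.067%.
VaR = 2.326 × 1.067% = 2.482%; on $2,000,000,000 that is $49,640,000.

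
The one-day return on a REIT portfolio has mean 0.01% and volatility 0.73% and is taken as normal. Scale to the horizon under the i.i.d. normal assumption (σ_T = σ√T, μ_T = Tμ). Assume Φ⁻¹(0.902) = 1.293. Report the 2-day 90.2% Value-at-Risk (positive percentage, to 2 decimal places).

1.31%

σ_{2d} = 0.73% × √2 = 1.032%; μ_{2d} = 2 × 0.01% = 0.020%.
VaR = −(0.020%) + 1.293 × 1.032% = 1.314%.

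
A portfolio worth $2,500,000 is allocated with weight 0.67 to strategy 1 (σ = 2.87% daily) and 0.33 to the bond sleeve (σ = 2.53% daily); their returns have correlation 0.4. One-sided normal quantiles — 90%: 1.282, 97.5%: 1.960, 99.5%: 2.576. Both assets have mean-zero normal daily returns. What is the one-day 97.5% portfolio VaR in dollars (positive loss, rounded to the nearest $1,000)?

$117,000

σ_p² = 0.67²·2.87² + 0.33²·2.53² + 2·0.4·0.67·0.33·2.87·2.53 = 5.6789 (%²).
σ_p = √5.6789 = 2.383%.
VaR = 1.960 × 2.383% = 4.671%; on $2,500,000 that is $116,775.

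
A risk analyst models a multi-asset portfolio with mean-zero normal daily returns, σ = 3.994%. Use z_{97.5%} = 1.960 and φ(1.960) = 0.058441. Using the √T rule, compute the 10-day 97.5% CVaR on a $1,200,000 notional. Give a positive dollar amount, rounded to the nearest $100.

σ_{10d} = 3.994% × √10 = 12.630%.
ES multiplier = φ(z)/(1−α) = 0.058441/0.025 = 2.338.
ES = 12.630% × 2.338 = 29.529%; on $1,200,000: $354,348.

$354,300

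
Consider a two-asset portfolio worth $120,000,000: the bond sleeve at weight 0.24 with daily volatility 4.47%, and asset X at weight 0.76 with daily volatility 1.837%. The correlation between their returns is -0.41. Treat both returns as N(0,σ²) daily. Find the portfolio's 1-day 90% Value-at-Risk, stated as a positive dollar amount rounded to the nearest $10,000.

σ_p² = 0.24²·4.47² + 0.76²·1.837² + 2·-0.41·0.24·0.76·4.47·1.837 = 1.8719 (%²).
σ_p = √1.8719 = 1.368%.
At 90%, z = 1.282.
VaR = 1.282 × 1.368% = 1.754%; on $120,000,000 that is $2,104,800.

$2,100,000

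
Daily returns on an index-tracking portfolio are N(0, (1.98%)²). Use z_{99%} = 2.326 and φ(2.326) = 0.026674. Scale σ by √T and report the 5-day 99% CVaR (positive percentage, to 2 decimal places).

11.81%

σ_{5d} = 1.98% × √5 = 4.427%.
ES multiplier = φ(z)/(1−α) = 0.026674/0.01 = 2.667.
ES = 4.427% × 2.667 = 11.807%.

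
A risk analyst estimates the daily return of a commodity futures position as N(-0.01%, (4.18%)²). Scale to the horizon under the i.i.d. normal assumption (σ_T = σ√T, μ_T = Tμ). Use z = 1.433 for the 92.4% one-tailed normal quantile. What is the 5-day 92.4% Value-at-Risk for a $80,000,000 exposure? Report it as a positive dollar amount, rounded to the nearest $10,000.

σ_{5d} = 4.18% × √5 = 9.347%; μ_{5d} = 5 × -0.01% = -0.050%.
VaR = −(-0.050%) + 1.433 × 9.347% = 13.444%.
On $80,000,000: 0.13444 × $80,000,000 = $10,755,200.

$10,760,000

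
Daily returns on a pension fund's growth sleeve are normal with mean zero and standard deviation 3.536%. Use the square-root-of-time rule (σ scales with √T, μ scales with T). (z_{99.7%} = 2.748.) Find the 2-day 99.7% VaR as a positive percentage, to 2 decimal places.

13.74%

σ_{2d} = 3.536% × √2 = 5.001%.
VaR = 2.748 × 5.001% = 13.743%.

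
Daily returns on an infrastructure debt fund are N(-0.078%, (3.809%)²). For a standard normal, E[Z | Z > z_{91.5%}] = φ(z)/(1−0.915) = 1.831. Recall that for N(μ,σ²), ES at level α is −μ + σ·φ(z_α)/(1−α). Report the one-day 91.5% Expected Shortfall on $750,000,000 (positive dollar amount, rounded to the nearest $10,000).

ES = −(-0.078%) + 3.809% × 1.831 = 7.052%.
On $750,000,000: 0.07052 × $750,000,000 = $52,890,000.

$52,890,000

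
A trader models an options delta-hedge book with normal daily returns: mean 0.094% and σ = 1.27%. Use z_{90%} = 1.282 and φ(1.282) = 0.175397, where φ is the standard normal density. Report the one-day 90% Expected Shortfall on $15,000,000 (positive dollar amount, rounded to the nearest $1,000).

$320,000

Tail multiplier: φ(z)/(1−α) = 0.175397 / 0.1 = 1.754.
ES = −(0.094%) + 1.27% × 1.754 = 2.134%.
On $15,000,000: 0.02134 × $15,000,000 = $320,100.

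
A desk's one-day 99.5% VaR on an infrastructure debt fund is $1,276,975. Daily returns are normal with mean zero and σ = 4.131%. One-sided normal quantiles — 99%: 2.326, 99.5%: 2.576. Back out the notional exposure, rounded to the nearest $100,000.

VaR as a fraction of value: z·σ = 2.576 × 4.131% = 10.6415%.
Position = $1,276,975 / 0.106415 = $12,000,003.

$12,000,000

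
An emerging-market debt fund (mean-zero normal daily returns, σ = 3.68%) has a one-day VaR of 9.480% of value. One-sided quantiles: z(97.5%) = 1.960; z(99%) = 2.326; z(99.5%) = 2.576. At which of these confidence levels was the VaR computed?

Implied z = VaR/σ = 9.480 / 3.68 = 2.576.
This matches z(99.5%) = 2.576.

99.5%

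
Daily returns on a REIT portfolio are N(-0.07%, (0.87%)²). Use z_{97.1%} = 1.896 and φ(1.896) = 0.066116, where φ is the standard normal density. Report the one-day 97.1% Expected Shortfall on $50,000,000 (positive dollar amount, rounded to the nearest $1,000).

Tail multiplier: φ(z)/(1−α) = 0.066116 / 0.029 = 2.280.
ES = −(-0.07%) + 0.87% × 2.280 = 2.054%.
On $50,000,000: 0.02054 × $50,000,000 = $1,027,000.

$1,027,000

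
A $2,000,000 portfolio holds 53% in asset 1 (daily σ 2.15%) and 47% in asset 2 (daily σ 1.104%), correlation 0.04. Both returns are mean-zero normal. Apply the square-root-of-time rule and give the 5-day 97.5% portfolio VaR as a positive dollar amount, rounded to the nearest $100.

$111,400

σ_p = √(0.53²·2.15² + 0.47²·1.104² + 2·0.04·0.53·0.47·2.15·1.104) = 1.271%.
σ_{5d} = 1.271% × √5 = 2.842%.
z(97.5%) = 1.960.
VaR = 1.960 × 2.842% = 5.570%; on $2,000,000 that is $111,400.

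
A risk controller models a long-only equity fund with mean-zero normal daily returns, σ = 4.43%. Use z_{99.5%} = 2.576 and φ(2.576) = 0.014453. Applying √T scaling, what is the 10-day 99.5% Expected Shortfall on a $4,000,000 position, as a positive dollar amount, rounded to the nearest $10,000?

σ_{10d} = 4.43% × √10 = 14.009%.
ES multiplier = φ(z)/(1−α) = 0.014453/0.005 = 2.891.
ES = 14.009% × 2.891 = 40.500%; on $4,000,000: $1,620,000.

$1,620,000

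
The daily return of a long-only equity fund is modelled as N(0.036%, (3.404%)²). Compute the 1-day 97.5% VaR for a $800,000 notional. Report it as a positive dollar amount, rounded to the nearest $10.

At 97.5% one-sided, z = 1.960.
VaR = −μ + z·σ = −(0.036%) + 1.960 × 3.404% = 6.636%.
On $800,000: 0.06636 × $800,000 = $53,088.

$53,090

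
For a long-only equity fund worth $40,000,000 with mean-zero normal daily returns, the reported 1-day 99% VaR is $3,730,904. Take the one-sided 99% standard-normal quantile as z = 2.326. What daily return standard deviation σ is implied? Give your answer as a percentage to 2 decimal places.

4.01%

VaR as a fraction: $3,730,904 / $40,000,000 = 9.327%.
σ = VaR / z = 9.327% / 2.326 = 4.010%.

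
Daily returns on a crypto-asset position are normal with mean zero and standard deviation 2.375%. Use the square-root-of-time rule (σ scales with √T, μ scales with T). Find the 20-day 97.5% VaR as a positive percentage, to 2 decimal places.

20.82%

At 97.5%, z = 1.960.
σ_{20d} = 2.375% × √20 = 10.621%.
VaR = 1.960 × 10.621% = 20.817%.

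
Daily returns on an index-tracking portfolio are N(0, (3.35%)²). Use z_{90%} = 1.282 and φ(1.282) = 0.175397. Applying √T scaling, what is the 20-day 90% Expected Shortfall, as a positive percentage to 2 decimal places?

σ_{20d} = 3.35% × √20 = 14.982%.
ES multiplier = φ(z)/(1−α) = 0.175397/0.1 = 1.754.
ES = 14.982% × 1.754 = 26.278%.

26.28%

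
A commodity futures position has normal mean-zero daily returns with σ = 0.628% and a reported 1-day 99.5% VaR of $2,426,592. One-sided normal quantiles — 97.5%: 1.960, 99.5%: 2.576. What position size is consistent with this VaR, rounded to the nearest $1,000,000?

VaR as a fraction of value: z·σ = 2.576 × 0.628% = 1.61773%.
Position = $2,426,592 / 0.0161773 = $150,000,000.

$150,000,000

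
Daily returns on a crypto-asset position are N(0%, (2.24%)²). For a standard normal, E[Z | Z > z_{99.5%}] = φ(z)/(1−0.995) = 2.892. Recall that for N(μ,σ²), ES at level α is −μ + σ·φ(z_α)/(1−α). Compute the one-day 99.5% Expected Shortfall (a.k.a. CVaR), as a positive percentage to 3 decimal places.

ES = 2.24% × 2.892 = 6.478%.

6.478%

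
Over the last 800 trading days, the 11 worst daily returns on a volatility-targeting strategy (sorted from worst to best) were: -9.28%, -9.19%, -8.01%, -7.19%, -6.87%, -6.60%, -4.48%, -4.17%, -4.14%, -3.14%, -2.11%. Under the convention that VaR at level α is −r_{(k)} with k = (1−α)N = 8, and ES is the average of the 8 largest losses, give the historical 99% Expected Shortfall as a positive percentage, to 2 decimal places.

The 8 worst returns sum to -55.79%.
ES = −(-55.79%) / 8 = 6.97375% ≈ 6.97%.

6.97%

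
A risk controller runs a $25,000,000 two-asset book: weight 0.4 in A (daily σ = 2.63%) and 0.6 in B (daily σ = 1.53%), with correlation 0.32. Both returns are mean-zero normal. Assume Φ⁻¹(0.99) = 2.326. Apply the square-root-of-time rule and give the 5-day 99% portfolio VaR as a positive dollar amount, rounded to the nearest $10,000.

$2,080,000

σ_p = √(0.4²·2.63² + 0.6²·1.53² + 2·0.32·0.4·0.6·2.63·1.53) = 1.602%.
σ_{5d} = 1.602% × √5 = 3.582%.
VaR = 2.326 × 3.582% = 8.332%; on $25,000,000 that is $2,083,000.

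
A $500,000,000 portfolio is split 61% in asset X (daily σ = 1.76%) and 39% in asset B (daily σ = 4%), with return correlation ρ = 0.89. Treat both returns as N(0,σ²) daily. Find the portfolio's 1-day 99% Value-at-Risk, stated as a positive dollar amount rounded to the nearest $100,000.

σ_p² = 0.61²·1.76² + 0.39²·4² + 2·0.89·0.61·0.39·1.76·4 = 6.5674 (%²).
σ_p = √6.5674 = 2.563%.
At 99%, z = 2.326.
VaR = 2.326 × 2.563% = 5.962%; on $500,000,000 that is $29,810,000.

$29,800,000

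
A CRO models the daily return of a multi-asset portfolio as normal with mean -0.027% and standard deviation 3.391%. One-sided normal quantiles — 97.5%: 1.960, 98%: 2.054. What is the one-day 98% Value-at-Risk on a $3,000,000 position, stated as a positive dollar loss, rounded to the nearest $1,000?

$210,000

VaR = −μ + z·σ = −(-0.027%) + 2.054 × 3.391% = 6.992%.
On $3,000,000: 0.06992 × $3,000,000 = $209,760.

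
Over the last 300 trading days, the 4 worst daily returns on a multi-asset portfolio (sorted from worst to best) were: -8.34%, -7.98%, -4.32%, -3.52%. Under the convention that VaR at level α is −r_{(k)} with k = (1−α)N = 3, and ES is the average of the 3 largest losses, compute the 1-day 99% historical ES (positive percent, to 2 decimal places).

6.88%

The 3 worst returns sum to -20.64%.
ES = −(-20.64%) / 3 = 6.88%.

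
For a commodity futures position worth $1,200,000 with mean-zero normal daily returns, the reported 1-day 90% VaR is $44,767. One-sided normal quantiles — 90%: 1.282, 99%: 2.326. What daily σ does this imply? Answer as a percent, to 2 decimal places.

VaR as a fraction: $44,767 / $1,200,000 = 3.731%.
σ = VaR / z = 3.731% / 1.282 = 2.910%.

2.91%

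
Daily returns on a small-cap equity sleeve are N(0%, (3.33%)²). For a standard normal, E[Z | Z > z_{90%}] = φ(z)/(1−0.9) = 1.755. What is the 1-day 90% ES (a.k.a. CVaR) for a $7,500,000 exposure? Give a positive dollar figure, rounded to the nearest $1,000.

ES = 3.33% × 1.755 = 5.844%.
On $7,500,000: 0.05844 × $7,500,000 = $438,300.

$438,000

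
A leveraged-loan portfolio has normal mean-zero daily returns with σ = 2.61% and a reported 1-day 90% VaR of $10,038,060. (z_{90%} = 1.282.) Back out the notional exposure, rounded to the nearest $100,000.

VaR as a fraction of value: z·σ = 1.282 × 2.61% = 3.34602%.
Position = $10,038,060 / 0.0334602 = $300,000,000.

$300,000,000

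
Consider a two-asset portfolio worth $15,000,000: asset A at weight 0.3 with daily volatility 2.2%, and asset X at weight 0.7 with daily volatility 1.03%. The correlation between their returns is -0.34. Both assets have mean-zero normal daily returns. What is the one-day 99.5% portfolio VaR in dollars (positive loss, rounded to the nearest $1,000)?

σ_p² = 0.3²·2.2² + 0.7²·1.03² + 2·-0.34·0.3·0.7·2.2·1.03 = 0.6319 (%²).
σ_p = √0.6319 = 0.795%.
At 99.5%, z = 2.576.
VaR = 2.576 × 0.795% = 2.048%; on $15,000,000 that is $307,200.

$307,000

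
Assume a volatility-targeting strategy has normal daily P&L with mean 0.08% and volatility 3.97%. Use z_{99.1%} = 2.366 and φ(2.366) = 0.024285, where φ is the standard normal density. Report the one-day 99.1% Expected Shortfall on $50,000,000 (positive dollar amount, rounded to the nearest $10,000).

Tail multiplier: φ(z)/(1−α) = 0.024285 / 0.009 = 2.698.
ES = −(0.08%) + 3.97% × 2.698 = 10.631%.
On $50,000,000: 0.10631 × $50,000,000 = $5,315,500.

$5,320,000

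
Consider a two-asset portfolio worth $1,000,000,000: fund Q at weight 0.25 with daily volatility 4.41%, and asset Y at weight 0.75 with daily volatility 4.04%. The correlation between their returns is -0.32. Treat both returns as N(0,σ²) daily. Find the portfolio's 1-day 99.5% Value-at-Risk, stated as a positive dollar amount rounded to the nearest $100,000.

σ_p² = 0.25²·4.41² + 0.75²·4.04² + 2·-0.32·0.25·0.75·4.41·4.04 = 8.2584 (%²).
σ_p = √8.2584 = 2.874%.
At 99.5%, z = 2.576.
VaR = 2.576 × 2.874% = 7.403%; on $1,000,000,000 that is $74,030,000.

$74,000,000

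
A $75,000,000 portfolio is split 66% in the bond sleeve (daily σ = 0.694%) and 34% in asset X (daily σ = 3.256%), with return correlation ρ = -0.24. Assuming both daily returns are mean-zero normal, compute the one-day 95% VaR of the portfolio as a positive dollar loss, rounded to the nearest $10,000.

$1,350,000

σ_p² = 0.66²·0.694² + 0.34²·3.256² + 2·-0.24·0.66·0.34·0.694·3.256 = 1.1919 (%²).
σ_p = √1.1919 = 1.092%.
At 95%, z = 1.645.
VaR = 1.645 × 1.092% = 1.796%; on $75,000,000 that is $1,347,000.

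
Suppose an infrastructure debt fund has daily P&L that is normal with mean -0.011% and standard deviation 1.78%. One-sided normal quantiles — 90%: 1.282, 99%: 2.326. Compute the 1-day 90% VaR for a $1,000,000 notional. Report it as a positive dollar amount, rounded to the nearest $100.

$22,900

VaR = −μ + z·σ = −(-0.011%) + 1.282 × 1.78% = 2.293%.
On $1,000,000: 0.02293 × $1,000,000 = $22,930.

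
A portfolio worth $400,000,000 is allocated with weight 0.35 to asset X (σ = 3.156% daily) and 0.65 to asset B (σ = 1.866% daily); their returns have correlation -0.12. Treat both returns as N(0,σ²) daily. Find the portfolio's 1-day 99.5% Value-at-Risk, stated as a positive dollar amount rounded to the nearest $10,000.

$15,860,000

σ_p² = 0.35²·3.156² + 0.65²·1.866² + 2·-0.12·0.35·0.65·3.156·1.866 = 2.3697 (%²).
σ_p = √2.3697 = 1.539%.
At 99.5%, z = 2.576.
VaR = 2.576 × 1.539% = 3.964%; on $400,000,000 that is $15,856,000.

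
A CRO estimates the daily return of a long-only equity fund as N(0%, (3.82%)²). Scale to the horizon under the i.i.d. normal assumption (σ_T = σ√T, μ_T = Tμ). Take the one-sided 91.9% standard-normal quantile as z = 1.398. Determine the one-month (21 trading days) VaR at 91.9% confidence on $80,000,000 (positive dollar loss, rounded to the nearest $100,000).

$19,600,000

σ_{21d} = 3.82% × √21 = 17.505%.
VaR = 1.398 × 17.505% = 24.472%.
On $80,000,000: 0.24472 × $80,000,000 = $19,577,600.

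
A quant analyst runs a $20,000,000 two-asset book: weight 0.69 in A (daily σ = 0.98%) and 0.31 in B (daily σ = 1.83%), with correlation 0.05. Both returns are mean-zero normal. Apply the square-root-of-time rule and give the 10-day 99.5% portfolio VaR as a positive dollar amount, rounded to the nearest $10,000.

$1,470,000

σ_p = √(0.69²·0.98² + 0.31²·1.83² + 2·0.05·0.69·0.31·0.98·1.83) = 0.904%.
σ_{10d} = 0.904% × √10 = 2.859%.
z(99.5%) = 2.576.
VaR = 2.576 × 2.859% = 7.365%; on $20,000,000 that is $1,473,000.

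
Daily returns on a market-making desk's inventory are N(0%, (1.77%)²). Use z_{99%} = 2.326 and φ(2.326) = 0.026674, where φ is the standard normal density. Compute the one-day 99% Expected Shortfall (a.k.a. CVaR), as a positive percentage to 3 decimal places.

Tail multiplier: φ(z)/(1−α) = 0.026674 / 0.01 = 2.667.
ES = 1.77% × 2.667 = 4.721%.

4.721%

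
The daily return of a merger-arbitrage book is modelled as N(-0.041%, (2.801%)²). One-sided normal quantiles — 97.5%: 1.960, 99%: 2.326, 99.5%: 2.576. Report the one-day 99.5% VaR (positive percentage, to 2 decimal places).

7.26%

VaR = −μ + z·σ = −(-0.041%) + 2.576 × 2.801% = 7.256%.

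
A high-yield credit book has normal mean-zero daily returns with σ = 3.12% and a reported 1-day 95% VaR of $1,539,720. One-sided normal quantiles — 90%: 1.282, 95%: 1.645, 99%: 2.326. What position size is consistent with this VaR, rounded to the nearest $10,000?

VaR as a fraction of value: z·σ = 1.645 × 3.12% = 5.1324%.
Position = $1,539,720 / 0.051324 = $30,000,000.

$30,000,000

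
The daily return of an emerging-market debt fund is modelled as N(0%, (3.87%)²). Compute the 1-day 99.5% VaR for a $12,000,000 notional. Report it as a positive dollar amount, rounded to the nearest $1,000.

$1,196,000

At 99.5% one-sided, z = 2.576.
VaR = z·σ = 2.576 × 3.87% = 9.969%.
On $12,000,000: 0.09969 × $12,000,000 = $1,196,280.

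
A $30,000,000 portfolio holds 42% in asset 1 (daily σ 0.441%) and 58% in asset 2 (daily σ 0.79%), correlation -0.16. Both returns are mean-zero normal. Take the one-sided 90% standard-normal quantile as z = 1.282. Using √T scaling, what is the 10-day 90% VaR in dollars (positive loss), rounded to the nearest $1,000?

$567,000

σ_p = √(0.42²·0.441² + 0.58²·0.79² + 2·-0.16·0.42·0.58·0.441·0.79) = 0.466%.
σ_{10d} = 0.466% × √10 = 1.474%.
VaR = 1.282 × 1.474% = 1.890%; on $30,000,000 that is $567,000.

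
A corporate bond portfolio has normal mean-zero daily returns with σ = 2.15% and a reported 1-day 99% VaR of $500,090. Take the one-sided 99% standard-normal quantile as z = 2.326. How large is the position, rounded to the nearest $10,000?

$10,000,000

VaR as a fraction of value: z·σ = 2.326 × 2.15% = 5.0009%.
Position = $500,090 / 0.050009 = $10,000,000.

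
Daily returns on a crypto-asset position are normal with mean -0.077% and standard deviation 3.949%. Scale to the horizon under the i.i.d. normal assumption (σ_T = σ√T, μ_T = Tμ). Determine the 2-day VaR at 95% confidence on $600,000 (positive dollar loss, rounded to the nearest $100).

At 95%, z = 1.645.
σ_{2d} = 3.949% × √2 = 5.585%; μ_{2d} = 2 × -0.077% = -0.154%.
VaR = −(-0.154%) + 1.645 × 5.585% = 9.341%.
On $600,000: 0.09341 × $600,000 = $56,046.

$56,000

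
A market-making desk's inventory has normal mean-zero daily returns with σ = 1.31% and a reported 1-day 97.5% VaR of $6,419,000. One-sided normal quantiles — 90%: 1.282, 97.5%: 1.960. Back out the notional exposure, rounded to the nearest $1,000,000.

$250,000,000

VaR as a fraction of value: z·σ = 1.960 × 1.31% = 2.5676%.
Position = $6,419,000 / 0.025676 = $250,000,000.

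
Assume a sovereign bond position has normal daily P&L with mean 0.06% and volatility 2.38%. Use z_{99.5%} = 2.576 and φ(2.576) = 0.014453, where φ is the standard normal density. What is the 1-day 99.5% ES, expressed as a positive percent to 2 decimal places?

Tail multiplier: φ(z)/(1−α) = 0.014453 / 0.005 = 2.891.
ES = −(0.06%) + 2.38% × 2.891 = 6.821%.

6.82%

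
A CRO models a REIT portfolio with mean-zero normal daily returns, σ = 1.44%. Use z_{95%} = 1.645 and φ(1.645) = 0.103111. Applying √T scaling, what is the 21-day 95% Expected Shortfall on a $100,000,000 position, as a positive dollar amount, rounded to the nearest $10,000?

σ_{21d} = 1.44% × √21 = 6.599%.
ES multiplier = φ(z)/(1−α) = 0.103111/0.05 = 2.062.
ES = 6.599% × 2.062 = 13.607%; on $100,000,000: $13,607,000.

$13,610,000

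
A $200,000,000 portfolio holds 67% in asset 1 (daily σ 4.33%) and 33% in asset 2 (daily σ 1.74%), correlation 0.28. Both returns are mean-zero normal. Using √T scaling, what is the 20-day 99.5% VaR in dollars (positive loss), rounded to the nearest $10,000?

$71,680,000

σ_p = √(0.67²·4.33² + 0.33²·1.74² + 2·0.28·0.67·0.33·4.33·1.74) = 3.111%.
σ_{20d} = 3.111% × √20 = 13.913%.
z(99.5%) = 2.576.
VaR = 2.576 × 13.913% = 35.840%; on $200,000,000 that is $71,680,000.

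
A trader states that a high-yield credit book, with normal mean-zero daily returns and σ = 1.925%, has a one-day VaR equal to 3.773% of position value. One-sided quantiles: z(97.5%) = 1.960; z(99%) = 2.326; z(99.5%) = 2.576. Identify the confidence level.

97.5%

Implied z = VaR/σ = 3.773 / 1.925 = 1.960.
This matches z(97.5%) = 1.960.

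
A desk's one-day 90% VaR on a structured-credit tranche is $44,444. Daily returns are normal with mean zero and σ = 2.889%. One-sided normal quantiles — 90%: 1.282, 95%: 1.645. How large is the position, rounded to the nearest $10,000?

VaR as a fraction of value: z·σ = 1.282 × 2.889% = 3.7037%.
Position = $44,444 / 0.037037 = $1,199,990.

$1,200,000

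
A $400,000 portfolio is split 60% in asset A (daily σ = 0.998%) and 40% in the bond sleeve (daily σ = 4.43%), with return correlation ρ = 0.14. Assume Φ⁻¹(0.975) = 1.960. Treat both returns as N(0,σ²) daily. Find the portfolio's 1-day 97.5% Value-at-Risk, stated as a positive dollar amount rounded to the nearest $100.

$15,300

σ_p² = 0.6²·0.998² + 0.4²·4.43² + 2·0.14·0.6·0.4·0.998·4.43 = 3.7956 (%²).
σ_p = √3.7956 = 1.948%.
VaR = 1.960 × 1.948% = 3.818%; on $400,000 that is $15,272.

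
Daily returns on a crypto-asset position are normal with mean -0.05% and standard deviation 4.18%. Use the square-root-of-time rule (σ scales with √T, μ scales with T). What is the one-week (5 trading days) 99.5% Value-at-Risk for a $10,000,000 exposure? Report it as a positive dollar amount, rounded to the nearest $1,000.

$2,433,000

At 99.5%, z = 2.576.
σ_{5d} = 4.18% × √5 = 9.347%; μ_{5d} = 5 × -0.05% = -0.250%.
VaR = −(-0.250%) + 2.576 × 9.347% = 24.328%.
On $10,000,000: 0.24328 × $10,000,000 = $2,432,800.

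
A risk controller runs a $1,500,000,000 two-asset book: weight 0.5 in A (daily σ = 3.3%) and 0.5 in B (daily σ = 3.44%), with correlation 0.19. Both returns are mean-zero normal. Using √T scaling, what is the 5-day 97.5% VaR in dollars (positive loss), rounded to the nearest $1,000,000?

$171,000,000

σ_p = √(0.5²·3.3² + 0.5²·3.44² + 2·0.19·0.5·0.5·3.3·3.44) = 2.600%.
σ_{5d} = 2.600% × √5 = 5.814%.
z(97.5%) = 1.960.
VaR = 1.960 × 5.814% = 11.395%; on $1,500,000,000 that is $170,925,000.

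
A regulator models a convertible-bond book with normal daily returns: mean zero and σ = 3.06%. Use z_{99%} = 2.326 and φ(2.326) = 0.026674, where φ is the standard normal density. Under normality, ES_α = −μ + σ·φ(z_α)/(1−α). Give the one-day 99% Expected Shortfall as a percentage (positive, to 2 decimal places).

Tail multiplier: φ(z)/(1−α) = 0.026674 / 0.01 = 2.667.
ES = 3.06% × 2.667 = 8.161%.

8.16%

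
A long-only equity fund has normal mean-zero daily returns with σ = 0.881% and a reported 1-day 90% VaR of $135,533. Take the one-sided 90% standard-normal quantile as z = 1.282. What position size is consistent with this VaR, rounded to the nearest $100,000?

$12,000,000

VaR as a fraction of value: z·σ = 1.282 × 0.881% = 1.12944%.
Position = $135,533 / 0.0112944 = $11,999,996.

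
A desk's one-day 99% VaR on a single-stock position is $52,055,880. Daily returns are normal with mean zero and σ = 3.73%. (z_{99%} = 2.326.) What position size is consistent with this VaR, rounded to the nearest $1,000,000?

$600,000,000

VaR as a fraction of value: z·σ = 2.326 × 3.73% = 8.67598%.
Position = $52,055,880 / 0.0867598 = $600,000,000.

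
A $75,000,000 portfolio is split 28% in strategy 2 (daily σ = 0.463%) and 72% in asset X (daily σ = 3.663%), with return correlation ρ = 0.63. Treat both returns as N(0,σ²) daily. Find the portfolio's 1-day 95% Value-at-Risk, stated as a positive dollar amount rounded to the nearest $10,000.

σ_p² = 0.28²·0.463² + 0.72²·3.663² + 2·0.63·0.28·0.72·0.463·3.663 = 7.4033 (%²).
σ_p = √7.4033 = 2.721%.
At 95%, z = 1.645.
VaR = 1.645 × 2.721% = 4.476%; on $75,000,000 that is $3,357,000.

$3,360,000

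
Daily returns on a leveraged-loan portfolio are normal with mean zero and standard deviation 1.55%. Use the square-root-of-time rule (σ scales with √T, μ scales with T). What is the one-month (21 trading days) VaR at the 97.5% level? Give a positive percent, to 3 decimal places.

At 97.5%, z = 1.960.
σ_{21d} = 1.55% × √21 = 7.103%.
VaR = 1.960 × 7.103% = 13.922%.

13.922%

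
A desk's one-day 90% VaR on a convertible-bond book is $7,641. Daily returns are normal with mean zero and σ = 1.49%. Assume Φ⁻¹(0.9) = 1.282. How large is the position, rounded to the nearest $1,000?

$400,000

VaR as a fraction of value: z·σ = 1.282 × 1.49% = 1.91018%.
Position = $7,641 / 0.0191018 = $400,015.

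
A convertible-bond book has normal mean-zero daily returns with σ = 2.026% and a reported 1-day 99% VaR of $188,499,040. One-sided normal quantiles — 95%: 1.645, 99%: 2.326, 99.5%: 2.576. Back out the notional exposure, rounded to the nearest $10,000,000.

$4,000,000,000

VaR as a fraction of value: z·σ = 2.326 × 2.026% = 4.71248%.
Position = $188,499,040 / 0.0471248 = $4,000,000,000.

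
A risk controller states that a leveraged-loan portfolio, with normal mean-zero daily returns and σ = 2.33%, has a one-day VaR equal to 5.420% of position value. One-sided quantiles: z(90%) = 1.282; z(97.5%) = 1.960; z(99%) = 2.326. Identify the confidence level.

99%

Implied z = VaR/σ = 5.420 / 2.33 = 2.326.
This matches z(99%) = 2.326.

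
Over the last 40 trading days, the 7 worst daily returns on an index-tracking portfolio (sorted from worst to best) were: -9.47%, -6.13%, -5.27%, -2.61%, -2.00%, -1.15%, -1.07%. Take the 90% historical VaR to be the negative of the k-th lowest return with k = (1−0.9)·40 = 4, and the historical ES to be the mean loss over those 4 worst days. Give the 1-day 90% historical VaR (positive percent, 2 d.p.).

2.61%

k = 4; the 4th lowest return is -2.61%, so VaR = 2.61%.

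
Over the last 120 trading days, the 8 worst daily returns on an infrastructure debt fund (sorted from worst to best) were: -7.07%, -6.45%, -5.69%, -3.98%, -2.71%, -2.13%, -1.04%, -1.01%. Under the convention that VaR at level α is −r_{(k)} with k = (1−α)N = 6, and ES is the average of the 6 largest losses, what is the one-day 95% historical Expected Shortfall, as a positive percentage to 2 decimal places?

4.67%

The 6 worst returns sum to -28.03%.
ES = −(-28.03%) / 6 = 4.6716…% ≈ 4.67%.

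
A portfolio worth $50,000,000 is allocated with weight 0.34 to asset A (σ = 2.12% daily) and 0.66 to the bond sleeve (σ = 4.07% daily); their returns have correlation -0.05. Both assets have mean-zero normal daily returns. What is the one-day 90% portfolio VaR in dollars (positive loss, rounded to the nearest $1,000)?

σ_p² = 0.34²·2.12² + 0.66²·4.07² + 2·-0.05·0.34·0.66·2.12·4.07 = 7.5416 (%²).
σ_p = √7.5416 = 2.746%.
At 90%, z = 1.282.
VaR = 1.282 × 2.746% = 3.520%; on $50,000,000 that is $1,760,000.

$1,760,000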